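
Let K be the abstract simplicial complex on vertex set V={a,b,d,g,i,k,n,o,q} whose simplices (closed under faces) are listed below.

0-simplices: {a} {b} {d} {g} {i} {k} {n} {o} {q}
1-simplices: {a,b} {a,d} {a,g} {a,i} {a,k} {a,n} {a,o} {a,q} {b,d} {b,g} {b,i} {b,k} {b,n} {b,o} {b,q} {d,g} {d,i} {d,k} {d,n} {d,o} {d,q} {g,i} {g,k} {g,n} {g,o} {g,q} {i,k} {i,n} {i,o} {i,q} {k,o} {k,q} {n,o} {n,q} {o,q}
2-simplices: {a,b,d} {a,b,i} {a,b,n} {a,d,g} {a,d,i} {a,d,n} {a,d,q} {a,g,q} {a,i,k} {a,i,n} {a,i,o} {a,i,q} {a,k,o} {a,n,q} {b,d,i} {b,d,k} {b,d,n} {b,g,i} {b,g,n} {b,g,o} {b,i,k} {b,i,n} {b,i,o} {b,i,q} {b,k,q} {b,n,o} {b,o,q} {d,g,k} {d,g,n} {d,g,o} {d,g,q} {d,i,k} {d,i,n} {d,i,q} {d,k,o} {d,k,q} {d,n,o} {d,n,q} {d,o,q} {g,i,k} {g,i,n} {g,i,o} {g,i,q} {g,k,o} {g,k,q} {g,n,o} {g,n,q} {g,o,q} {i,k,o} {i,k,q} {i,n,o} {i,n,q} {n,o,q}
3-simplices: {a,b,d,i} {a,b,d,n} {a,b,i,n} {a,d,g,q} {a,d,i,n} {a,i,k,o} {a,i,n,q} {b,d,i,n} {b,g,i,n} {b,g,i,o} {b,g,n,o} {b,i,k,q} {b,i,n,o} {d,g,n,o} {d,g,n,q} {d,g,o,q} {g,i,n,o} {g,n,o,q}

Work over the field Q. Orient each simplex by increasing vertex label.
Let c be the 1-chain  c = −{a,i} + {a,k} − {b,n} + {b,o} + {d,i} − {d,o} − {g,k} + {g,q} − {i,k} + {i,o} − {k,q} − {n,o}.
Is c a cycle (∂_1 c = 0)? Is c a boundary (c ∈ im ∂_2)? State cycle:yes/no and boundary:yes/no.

n_0=9 n_1=35 n_2=53 n_3=18  [Q]
∂1: piv[ab,ad,ag,ai,ak,an,ao,aq] rk=8  ker:bd,bg,bi,bk,bn,bo,bq,dg,di,dk,dn,do,dq,gi,gk,gn,go,gq,ik,in,io,iq,ko,kq,no,nq,oq
∂2: piv[abd,abi,abn,adg,adi,adn,adq,agq,aik,ain,aio,aiq,ako,anq,bdk,bgi,bgn,bgo,bik,bio,biq,bkq,bno,boq,dgk,dgn,dgo] rk=27  ker:bdi,bdn,bin,dgq,dik,din,diq,dko,dkq,dno,dnq,doq,gik,gin,gio,giq,gko,gkq,gno,gnq,goq,iko,ikq,ino,inq,noq
∂3: piv[abdi,abdn,abin,adgq,adin,aiko,ainq,bgin,bgio,bgno,bikq,bino,dgno,dgnq,dgoq,gnoq] rk=16  ker:bdin,gino
∂1c = 0
c vs im∂2: reduces to 0 ⇒ boundary

cycle:yes boundary:yes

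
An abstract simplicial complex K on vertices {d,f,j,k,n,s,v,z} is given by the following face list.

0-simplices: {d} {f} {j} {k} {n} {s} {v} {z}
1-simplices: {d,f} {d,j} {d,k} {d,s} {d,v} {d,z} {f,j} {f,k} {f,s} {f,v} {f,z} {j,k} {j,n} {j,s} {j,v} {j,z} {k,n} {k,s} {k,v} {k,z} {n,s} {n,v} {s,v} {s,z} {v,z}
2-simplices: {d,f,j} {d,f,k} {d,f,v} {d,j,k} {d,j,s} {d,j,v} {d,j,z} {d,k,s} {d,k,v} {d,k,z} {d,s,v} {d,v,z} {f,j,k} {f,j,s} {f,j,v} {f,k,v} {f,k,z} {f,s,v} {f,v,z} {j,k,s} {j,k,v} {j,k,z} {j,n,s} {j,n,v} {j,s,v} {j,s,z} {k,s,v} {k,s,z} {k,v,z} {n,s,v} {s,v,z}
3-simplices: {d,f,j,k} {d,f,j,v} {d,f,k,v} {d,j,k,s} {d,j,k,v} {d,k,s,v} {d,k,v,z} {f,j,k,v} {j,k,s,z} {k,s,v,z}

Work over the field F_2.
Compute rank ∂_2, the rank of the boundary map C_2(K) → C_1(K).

rank∂_2=17

n_0=8 n_1=25 n_2=31 n_3=10  [Z2]
∂1: piv[df,dj,dk,ds,dv,dz,jn] rk=7  ker:fj,fk,fs,fv,fz,jk,js,jv,jz,kn,ks,kv,kz,ns,nv,sv,sz,vz
∂2: piv[dfj,dfk,dfv,djk,djs,djv,djz,dks,dkv,dkz,dsv,dvz,fjs,fkz,jns,jnv,jsz] rk=17  ker:fjk,fjv,fkv,fsv,fvz,jks,jkv,jkz,jsv,ksv,ksz,kvz,nsv,svz
∂3: piv[dfjk,dfjv,dfkv,djks,djkv,dksv,dkvz,jksz,ksvz] rk=9  ker:fjkv
rk∂_2=17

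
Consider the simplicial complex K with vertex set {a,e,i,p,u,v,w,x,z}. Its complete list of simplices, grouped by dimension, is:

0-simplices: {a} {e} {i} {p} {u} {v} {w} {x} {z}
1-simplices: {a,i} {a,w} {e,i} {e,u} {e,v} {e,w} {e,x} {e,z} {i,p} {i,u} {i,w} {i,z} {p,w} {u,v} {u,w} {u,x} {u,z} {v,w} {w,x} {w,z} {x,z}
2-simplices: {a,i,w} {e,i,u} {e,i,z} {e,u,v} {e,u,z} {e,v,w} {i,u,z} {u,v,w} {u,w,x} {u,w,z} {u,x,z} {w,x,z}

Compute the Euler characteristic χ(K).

χ(K)=0

n_0=9 n_1=21 n_2=12
χ=+9−21+12=0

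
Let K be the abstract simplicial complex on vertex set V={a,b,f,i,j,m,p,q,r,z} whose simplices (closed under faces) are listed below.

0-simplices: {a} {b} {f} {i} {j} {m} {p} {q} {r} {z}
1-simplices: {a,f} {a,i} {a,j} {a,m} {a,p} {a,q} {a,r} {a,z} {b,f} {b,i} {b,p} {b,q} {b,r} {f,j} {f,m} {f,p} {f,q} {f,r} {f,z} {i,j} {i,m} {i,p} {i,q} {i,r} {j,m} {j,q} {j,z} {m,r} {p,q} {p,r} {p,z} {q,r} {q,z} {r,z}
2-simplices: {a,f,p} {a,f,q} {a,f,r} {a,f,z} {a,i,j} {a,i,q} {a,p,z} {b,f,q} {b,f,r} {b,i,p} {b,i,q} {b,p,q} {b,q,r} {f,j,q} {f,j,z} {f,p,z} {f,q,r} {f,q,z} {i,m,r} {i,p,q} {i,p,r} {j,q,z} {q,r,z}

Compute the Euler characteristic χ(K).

n_0=10 n_1=34 n_2=23
χ=+10−34+23=-1

χ(K)=-1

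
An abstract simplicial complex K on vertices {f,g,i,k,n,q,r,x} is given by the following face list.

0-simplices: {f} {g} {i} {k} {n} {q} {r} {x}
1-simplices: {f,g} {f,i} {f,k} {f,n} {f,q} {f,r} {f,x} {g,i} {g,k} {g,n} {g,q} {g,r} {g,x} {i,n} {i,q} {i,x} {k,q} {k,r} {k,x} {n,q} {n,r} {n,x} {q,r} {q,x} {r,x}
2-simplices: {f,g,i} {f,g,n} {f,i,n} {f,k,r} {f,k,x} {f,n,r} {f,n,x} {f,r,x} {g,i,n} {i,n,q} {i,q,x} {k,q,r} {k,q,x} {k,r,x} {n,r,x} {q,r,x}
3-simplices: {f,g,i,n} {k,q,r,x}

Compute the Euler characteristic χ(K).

n_0=8 n_1=25 n_2=16 n_3=2
χ=+8−25+16−2=-3

χ(K)=-3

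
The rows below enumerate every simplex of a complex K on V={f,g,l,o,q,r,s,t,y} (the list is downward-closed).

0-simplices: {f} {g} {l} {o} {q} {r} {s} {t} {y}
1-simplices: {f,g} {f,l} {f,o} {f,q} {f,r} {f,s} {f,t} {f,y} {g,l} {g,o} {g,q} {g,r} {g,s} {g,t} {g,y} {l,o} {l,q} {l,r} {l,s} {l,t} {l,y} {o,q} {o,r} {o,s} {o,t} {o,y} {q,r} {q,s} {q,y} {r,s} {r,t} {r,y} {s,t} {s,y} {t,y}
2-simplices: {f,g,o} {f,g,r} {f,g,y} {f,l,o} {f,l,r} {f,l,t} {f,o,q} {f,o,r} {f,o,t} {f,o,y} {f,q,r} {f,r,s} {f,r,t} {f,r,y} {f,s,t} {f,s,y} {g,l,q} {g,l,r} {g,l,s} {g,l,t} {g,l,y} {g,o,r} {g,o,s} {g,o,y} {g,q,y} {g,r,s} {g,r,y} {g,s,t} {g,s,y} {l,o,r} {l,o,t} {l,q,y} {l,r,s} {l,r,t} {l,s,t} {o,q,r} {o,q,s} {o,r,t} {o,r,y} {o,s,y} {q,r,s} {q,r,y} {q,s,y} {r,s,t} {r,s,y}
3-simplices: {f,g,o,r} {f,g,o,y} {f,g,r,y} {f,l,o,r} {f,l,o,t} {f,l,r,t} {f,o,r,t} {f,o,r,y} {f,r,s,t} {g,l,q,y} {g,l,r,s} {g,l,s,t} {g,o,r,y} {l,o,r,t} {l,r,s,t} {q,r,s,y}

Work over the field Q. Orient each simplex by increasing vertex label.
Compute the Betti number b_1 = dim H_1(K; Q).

n_0=9 n_1=35 n_2=45 n_3=16  [Q]
∂1: piv[fg,fl,fo,fq,fr,fs,ft,fy] rk=8  ker:gl,go,gq,gr,gs,gt,gy,lo,lq,lr,ls,lt,ly,oq,or,os,ot,oy,qr,qs,qy,rs,rt,ry,st,sy,ty
∂2: piv[fgo,fgr,fgy,flo,flr,flt,foq,for,fot,foy,fqr,frs,frt,fry,fst,fsy,glq,glr,gls,glt,gly,gos,gqy,grs,oqs,qry] rk=26  ker:gor,goy,gry,gst,gsy,lor,lot,lqy,lrs,lrt,lst,oqr,ort,ory,osy,qrs,qsy,rst,rsy
∂3: piv[fgor,fgoy,fgry,flor,flot,flrt,fort,fory,frst,glqy,glrs,glst,lrst,qrsy] rk=14  ker:gory,lort
b_1=(35−8)−26=1

b_1=1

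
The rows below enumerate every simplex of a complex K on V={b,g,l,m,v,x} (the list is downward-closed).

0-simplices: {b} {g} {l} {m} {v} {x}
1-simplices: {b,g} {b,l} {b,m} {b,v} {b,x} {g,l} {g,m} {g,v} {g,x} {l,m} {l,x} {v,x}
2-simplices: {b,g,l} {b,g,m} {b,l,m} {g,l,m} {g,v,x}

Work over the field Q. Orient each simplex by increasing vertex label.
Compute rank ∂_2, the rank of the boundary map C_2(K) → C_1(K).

rank∂_2=4

n_0=6 n_1=12 n_2=5  [Q]
∂1: piv[bg,bl,bm,bv,bx] rk=5  ker:gl,gm,gv,gx,lm,lx,vx
∂2: piv[bgl,bgm,blm,gvx] rk=4  ker:glm
rk∂_2=4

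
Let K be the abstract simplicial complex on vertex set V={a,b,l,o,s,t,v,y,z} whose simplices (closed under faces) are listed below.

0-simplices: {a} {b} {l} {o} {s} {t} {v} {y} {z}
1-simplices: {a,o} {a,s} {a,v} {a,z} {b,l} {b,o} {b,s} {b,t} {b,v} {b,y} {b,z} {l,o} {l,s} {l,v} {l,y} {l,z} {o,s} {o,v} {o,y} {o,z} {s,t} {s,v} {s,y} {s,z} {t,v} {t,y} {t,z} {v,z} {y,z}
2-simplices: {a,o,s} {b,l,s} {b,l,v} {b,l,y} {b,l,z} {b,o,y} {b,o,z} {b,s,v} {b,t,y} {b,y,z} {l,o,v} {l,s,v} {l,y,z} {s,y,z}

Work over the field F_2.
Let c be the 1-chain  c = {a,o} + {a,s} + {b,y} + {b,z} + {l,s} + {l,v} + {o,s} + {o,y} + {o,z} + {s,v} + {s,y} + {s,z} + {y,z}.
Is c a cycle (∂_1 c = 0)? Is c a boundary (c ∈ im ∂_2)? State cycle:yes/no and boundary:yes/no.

n_0=9 n_1=29 n_2=14  [Z2]
∂1: piv[ao,as,av,az,bl,bo,bt,by] rk=8  ker:bs,bv,bz,lo,ls,lv,ly,lz,os,ov,oy,oz,st,sv,sy,sz,tv,ty,tz,vz,yz
∂2: piv[aos,bls,blv,bly,blz,boy,boz,bsv,bty,byz,lov,syz] rk=12  ker:lsv,lyz
∂1c = 0
c vs im∂2: reduces to 0 ⇒ boundary

cycle:yes boundary:yes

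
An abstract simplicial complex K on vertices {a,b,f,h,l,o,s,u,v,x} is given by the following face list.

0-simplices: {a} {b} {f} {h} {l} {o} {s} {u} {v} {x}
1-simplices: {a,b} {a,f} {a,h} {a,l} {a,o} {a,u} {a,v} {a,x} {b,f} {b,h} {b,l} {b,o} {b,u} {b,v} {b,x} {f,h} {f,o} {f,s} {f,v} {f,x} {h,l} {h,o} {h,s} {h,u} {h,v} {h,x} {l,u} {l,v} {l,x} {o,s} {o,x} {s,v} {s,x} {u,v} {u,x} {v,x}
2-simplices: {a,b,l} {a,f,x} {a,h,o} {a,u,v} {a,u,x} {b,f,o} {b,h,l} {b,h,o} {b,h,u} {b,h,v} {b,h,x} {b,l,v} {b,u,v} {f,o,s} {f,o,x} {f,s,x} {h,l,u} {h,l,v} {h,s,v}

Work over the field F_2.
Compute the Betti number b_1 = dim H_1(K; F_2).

n_0=10 n_1=36 n_2=19  [Z2]
∂1: piv[ab,af,ah,al,ao,au,av,ax,fs] rk=9  ker:bf,bh,bl,bo,bu,bv,bx,fh,fo,fv,fx,hl,ho,hs,hu,hv,hx,lu,lv,lx,os,ox,sv,sx,uv,ux,vx
∂2: piv[abl,afx,aho,auv,aux,bfo,bhl,bho,bhu,bhv,bhx,blv,buv,fos,fox,fsx,hlu,hsv] rk=18  ker:hlv
b_1=(36−9)−18=9

b_1=9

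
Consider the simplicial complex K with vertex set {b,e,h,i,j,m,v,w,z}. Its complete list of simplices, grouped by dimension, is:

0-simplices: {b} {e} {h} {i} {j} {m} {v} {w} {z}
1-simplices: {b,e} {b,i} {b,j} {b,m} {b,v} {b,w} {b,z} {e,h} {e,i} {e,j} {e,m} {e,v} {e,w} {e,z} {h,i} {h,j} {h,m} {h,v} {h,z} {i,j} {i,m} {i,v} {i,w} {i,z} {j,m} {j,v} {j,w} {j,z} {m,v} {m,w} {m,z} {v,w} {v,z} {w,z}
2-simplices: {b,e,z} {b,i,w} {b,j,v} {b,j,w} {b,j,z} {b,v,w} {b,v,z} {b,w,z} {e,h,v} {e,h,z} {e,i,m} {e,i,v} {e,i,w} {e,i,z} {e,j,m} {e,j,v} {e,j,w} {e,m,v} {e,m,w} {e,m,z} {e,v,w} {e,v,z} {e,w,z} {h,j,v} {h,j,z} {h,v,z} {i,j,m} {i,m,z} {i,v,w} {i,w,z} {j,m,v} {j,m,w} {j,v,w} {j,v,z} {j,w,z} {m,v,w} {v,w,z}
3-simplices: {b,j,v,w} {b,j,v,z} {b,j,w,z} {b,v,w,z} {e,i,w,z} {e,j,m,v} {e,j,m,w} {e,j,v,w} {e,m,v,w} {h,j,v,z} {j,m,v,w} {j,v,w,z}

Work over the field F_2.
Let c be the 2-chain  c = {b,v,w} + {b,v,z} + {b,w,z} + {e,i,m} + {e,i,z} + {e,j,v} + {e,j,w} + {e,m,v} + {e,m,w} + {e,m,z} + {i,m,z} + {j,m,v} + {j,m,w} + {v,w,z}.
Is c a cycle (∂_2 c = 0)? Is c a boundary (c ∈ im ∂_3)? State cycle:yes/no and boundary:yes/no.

cycle:yes boundary:no

n_0=9 n_1=34 n_2=37 n_3=12  [Z2]
∂1: piv[be,bi,bj,bm,bv,bw,bz,eh] rk=8  ker:ei,ej,em,ev,ew,ez,hi,hj,hm,hv,hz,ij,im,iv,iw,iz,jm,jv,jw,jz,mv,mw,mz,vw,vz,wz
∂2: piv[bez,biw,bjv,bjw,bjz,bvw,bvz,bwz,ehv,ehz,eim,eiv,eiw,eiz,ejm,ejv,ejw,emv,emw,emz,evz,hjv,ijm] rk=23  ker:evw,ewz,hjz,hvz,imz,ivw,iwz,jmv,jmw,jvw,jvz,jwz,mvw,vwz
∂3: piv[bjvw,bjvz,bjwz,bvwz,eiwz,ejmv,ejmw,ejvw,emvw,hjvz] rk=10  ker:jmvw,jvwz
∂2c = 0
c vs im∂3: residual ≠ 0 ⇒ not boundary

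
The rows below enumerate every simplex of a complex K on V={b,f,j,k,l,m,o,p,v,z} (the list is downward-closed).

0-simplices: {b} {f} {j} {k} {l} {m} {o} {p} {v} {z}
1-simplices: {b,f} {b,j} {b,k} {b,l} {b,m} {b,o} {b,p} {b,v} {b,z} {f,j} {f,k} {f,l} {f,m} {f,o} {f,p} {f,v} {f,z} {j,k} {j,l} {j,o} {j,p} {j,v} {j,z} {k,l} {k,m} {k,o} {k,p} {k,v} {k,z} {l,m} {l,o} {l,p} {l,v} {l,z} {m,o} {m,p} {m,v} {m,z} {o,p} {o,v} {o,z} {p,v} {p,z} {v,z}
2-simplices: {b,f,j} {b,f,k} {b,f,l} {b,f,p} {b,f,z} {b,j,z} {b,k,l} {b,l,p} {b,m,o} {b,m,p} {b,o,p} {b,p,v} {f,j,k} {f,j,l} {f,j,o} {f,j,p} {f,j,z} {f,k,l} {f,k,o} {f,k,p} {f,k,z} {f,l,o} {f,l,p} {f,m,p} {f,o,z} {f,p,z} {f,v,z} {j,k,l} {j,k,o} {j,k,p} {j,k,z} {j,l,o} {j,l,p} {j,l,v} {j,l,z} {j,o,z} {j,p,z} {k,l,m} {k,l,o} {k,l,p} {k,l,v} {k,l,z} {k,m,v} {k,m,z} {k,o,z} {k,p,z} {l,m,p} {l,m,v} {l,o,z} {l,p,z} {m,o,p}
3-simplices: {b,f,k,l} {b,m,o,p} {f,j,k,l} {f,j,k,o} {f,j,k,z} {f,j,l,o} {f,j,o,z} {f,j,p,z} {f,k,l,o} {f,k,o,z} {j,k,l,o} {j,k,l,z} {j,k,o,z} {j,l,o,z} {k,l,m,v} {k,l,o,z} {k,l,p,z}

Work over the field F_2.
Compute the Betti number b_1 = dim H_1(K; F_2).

n_0=10 n_1=44 n_2=51 n_3=17  [Z2]
∂1: piv[bf,bj,bk,bl,bm,bo,bp,bv,bz] rk=9  ker:fj,fk,fl,fm,fo,fp,fv,fz,jk,jl,jo,jp,jv,jz,kl,km,ko,kp,kv,kz,lm,lo,lp,lv,lz,mo,mp,mv,mz,op,ov,oz,pv,pz,vz
∂2: piv[bfj,bfk,bfl,bfp,bfz,bjz,bkl,blp,bmo,bmp,bop,bpv,fjk,fjl,fjo,fjp,fko,fkp,fkz,flo,fmp,foz,fpz,fvz,jlv,jlz,klm,klv,kmv,kmz,lmp] rk=31  ker:fjz,fkl,flp,jkl,jko,jkp,jkz,jlo,jlp,joz,jpz,klo,klp,klz,koz,kpz,lmv,loz,lpz,mop
∂3: piv[bfkl,bmop,fjkl,fjko,fjkz,fjlo,fjoz,fjpz,fklo,fkoz,jklz,jloz,klmv,klpz] rk=14  ker:jklo,jkoz,kloz
b_1=(44−9)−31=4

b_1=4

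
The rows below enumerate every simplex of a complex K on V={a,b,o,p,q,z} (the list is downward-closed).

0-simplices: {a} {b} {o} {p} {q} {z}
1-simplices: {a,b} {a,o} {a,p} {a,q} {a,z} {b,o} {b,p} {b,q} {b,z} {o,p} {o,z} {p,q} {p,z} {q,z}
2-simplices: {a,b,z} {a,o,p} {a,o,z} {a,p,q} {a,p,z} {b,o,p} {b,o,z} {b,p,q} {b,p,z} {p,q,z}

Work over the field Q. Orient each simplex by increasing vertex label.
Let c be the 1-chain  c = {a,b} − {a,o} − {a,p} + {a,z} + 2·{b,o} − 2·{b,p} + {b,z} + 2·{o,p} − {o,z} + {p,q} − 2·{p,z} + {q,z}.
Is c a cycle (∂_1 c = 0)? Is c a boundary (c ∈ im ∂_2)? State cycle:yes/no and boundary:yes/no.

n_0=6 n_1=14 n_2=10  [Q]
∂1: piv[ab,ao,ap,aq,az] rk=5  ker:bo,bp,bq,bz,op,oz,pq,pz,qz
∂2: piv[abz,aop,aoz,apq,apz,bop,boz,bpq,pqz] rk=9  ker:bpz
∂1c = 0
c vs im∂2: reduces to 0 ⇒ boundary

cycle:yes boundary:yes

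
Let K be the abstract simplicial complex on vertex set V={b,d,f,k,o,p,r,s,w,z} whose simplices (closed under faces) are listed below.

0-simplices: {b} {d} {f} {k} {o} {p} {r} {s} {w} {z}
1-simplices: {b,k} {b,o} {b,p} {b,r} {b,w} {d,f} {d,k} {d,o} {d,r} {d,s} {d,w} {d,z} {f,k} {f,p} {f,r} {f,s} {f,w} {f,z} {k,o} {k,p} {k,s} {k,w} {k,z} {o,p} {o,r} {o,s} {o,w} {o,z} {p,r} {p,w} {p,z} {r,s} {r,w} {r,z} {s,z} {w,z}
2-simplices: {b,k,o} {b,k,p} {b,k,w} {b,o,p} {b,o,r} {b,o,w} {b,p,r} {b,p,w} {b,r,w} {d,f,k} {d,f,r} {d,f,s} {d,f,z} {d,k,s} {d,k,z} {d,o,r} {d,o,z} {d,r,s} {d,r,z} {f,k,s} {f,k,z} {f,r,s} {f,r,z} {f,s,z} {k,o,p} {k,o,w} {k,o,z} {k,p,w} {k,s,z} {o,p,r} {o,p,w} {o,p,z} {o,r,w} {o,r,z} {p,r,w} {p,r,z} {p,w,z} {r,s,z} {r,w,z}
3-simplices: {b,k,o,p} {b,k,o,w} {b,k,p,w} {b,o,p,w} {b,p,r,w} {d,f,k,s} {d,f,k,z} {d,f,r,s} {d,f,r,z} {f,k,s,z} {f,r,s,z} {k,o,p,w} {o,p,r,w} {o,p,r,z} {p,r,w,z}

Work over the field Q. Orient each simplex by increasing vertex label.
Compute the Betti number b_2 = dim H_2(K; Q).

b_2=2

n_0=10 n_1=36 n_2=39 n_3=15  [Q]
∂1: piv[bk,bo,bp,br,bw,df,dk,ds,dz] rk=9  ker:do,dr,dw,fk,fp,fr,fs,fw,fz,ko,kp,ks,kw,kz,op,or,os,ow,oz,pr,pw,pz,rs,rw,rz,sz,wz
∂2: piv[bko,bkp,bkw,bop,bor,bow,bpr,bpw,brw,dfk,dfr,dfs,dfz,dks,dkz,dor,doz,drs,drz,fsz,koz,opz,pwz] rk=23  ker:fks,fkz,frs,frz,kop,kow,kpw,ksz,opr,opw,orw,orz,prw,prz,rsz,rwz
∂3: piv[bkop,bkow,bkpw,bopw,bprw,dfks,dfkz,dfrs,dfrz,fksz,frsz,oprw,oprz,prwz] rk=14  ker:kopw
b_2=(39−23)−14=2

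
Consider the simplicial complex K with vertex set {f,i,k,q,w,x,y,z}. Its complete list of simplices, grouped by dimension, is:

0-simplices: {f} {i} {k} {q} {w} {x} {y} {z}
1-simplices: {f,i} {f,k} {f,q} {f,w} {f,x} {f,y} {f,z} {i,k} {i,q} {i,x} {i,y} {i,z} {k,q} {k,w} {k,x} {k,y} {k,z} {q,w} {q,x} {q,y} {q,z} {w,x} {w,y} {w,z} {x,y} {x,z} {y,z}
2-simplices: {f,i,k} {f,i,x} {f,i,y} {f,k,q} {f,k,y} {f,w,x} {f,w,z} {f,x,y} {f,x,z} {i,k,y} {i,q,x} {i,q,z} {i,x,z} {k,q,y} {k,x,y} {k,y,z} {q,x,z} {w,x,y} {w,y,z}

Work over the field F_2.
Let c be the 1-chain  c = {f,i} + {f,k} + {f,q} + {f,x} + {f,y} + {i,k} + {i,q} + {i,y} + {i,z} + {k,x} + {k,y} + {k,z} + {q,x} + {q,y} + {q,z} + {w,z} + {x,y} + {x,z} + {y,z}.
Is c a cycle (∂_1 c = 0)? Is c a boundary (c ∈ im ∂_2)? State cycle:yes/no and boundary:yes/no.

cycle:no boundary:no

n_0=8 n_1=27 n_2=19  [Z2]
∂1: piv[fi,fk,fq,fw,fx,fy,fz] rk=7  ker:ik,iq,ix,iy,iz,kq,kw,kx,ky,kz,qw,qx,qy,qz,wx,wy,wz,xy,xz,yz
∂2: piv[fik,fix,fiy,fkq,fky,fwx,fwz,fxy,fxz,iqx,iqz,ixz,kqy,kxy,kyz,wxy,wyz] rk=17  ker:iky,qxz
∂1c = {f} + {i} + {k} + {q} + {w} + {x}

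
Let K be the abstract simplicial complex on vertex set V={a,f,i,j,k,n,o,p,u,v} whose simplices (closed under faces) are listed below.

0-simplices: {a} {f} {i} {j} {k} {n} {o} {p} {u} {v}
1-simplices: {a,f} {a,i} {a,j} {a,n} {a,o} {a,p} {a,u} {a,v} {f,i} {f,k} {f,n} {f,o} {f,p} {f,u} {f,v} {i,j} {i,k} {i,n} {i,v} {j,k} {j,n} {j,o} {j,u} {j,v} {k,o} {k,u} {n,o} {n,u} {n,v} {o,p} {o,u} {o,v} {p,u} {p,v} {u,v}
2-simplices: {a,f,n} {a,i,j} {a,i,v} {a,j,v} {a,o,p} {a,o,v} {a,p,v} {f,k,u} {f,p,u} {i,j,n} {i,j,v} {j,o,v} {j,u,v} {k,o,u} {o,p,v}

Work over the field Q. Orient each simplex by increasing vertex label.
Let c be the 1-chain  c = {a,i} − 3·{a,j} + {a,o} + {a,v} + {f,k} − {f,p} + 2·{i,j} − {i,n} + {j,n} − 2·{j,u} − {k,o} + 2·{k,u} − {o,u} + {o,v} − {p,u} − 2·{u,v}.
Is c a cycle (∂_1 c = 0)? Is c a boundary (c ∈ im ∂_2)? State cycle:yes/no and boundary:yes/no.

n_0=10 n_1=35 n_2=15  [Q]
∂1: piv[af,ai,aj,an,ao,ap,au,av,fk] rk=9  ker:fi,fn,fo,fp,fu,fv,ij,ik,in,iv,jk,jn,jo,ju,jv,ko,ku,no,nu,nv,op,ou,ov,pu,pv,uv
∂2: piv[afn,aij,aiv,ajv,aop,aov,apv,fku,fpu,ijn,jov,juv,kou] rk=13  ker:ijv,opv
∂1c = 0
c vs im∂2: reduces to 0 ⇒ boundary

cycle:yes boundary:yes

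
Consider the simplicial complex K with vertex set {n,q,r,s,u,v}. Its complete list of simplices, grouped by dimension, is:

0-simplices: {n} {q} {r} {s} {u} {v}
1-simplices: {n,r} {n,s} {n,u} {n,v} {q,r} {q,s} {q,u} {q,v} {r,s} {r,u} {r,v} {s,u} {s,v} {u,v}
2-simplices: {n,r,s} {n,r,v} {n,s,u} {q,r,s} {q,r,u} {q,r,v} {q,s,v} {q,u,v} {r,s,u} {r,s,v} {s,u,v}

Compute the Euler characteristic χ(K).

χ(K)=3

n_0=6 n_1=14 n_2=11
χ=+6−14+11=3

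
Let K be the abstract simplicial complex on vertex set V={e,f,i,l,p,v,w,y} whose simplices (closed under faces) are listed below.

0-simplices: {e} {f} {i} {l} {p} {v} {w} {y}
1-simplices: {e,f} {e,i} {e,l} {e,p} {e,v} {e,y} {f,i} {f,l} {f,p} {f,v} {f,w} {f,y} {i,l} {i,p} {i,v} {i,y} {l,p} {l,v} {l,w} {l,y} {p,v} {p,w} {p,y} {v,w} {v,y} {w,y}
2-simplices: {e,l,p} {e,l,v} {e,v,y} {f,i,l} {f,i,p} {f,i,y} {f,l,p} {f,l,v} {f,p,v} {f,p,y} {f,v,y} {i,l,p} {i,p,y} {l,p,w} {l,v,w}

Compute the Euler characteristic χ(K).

n_0=8 n_1=26 n_2=15
χ=+8−26+15=-3

χ(K)=-3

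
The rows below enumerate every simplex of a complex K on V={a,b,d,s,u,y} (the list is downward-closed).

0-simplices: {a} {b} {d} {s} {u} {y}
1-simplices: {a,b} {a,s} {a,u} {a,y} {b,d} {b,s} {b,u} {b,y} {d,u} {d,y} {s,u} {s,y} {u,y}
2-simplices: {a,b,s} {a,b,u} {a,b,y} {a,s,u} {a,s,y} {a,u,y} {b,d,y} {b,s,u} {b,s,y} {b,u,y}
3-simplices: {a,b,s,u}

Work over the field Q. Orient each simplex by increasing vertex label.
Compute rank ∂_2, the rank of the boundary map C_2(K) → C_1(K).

rank∂_2=7

n_0=6 n_1=13 n_2=10 n_3=1  [Q]
∂1: piv[ab,as,au,ay,bd] rk=5  ker:bs,bu,by,du,dy,su,sy,uy
∂2: piv[abs,abu,aby,asu,asy,auy,bdy] rk=7  ker:bsu,bsy,buy
∂3: piv[absu] rk=1
rk∂_2=7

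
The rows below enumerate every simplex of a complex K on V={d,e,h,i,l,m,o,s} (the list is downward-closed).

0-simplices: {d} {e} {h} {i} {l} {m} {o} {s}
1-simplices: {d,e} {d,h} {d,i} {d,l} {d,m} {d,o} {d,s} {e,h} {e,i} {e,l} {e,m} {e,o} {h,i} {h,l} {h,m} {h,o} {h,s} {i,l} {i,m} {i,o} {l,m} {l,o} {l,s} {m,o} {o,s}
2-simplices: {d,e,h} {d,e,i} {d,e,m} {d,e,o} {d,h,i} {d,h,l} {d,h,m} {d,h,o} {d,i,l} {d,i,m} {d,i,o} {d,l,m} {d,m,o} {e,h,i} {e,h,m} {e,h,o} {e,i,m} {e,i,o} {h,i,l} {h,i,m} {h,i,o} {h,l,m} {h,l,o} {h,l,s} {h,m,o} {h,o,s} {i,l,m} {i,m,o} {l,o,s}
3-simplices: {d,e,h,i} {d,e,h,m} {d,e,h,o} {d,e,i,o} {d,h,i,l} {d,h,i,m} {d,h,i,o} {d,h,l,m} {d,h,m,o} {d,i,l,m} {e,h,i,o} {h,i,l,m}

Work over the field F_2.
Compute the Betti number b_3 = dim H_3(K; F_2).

b_3=2

n_0=8 n_1=25 n_2=29 n_3=12  [Z2]
∂1: piv[de,dh,di,dl,dm,do,ds] rk=7  ker:eh,ei,el,em,eo,hi,hl,hm,ho,hs,il,im,io,lm,lo,ls,mo,os
∂2: piv[deh,dei,dem,deo,dhi,dhl,dhm,dho,dil,dim,dio,dlm,dmo,hlo,hls,hos] rk=16  ker:ehi,ehm,eho,eim,eio,hil,him,hio,hlm,hmo,ilm,imo,los
∂3: piv[dehi,dehm,deho,deio,dhil,dhim,dhio,dhlm,dhmo,dilm] rk=10  ker:ehio,hilm
b_3=(12−10)−0=2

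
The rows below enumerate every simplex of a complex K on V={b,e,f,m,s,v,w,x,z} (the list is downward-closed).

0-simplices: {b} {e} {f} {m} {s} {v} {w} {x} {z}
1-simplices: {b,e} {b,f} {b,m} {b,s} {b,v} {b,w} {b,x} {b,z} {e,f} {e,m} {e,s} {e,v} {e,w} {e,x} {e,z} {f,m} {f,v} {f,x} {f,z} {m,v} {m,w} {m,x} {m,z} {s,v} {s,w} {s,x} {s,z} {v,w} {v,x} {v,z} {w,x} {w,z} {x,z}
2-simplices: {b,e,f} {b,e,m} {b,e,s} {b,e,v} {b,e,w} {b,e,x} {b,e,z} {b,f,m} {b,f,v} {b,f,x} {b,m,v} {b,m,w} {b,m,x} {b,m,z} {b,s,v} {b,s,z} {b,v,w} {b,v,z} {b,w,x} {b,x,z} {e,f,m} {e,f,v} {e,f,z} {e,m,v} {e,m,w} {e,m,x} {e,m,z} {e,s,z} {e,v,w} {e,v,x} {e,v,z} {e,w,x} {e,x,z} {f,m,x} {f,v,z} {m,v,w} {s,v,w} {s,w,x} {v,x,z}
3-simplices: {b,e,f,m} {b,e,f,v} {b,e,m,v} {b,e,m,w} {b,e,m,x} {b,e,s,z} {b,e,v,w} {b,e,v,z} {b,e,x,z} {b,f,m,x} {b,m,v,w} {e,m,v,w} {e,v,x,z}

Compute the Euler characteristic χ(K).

n_0=9 n_1=33 n_2=39 n_3=13
χ=+9−33+39−13=2

χ(K)=2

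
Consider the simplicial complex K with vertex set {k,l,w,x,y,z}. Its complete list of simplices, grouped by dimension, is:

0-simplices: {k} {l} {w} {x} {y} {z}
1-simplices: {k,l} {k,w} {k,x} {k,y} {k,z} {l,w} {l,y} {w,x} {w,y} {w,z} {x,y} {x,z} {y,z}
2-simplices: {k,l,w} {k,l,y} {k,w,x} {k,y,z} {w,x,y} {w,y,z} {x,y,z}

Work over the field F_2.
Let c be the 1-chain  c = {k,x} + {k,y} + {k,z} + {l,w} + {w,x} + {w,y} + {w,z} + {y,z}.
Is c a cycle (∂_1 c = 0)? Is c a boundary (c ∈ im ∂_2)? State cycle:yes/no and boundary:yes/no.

cycle:no boundary:no

n_0=6 n_1=13 n_2=7  [Z2]
∂1: piv[kl,kw,kx,ky,kz] rk=5  ker:lw,ly,wx,wy,wz,xy,xz,yz
∂2: piv[klw,kly,kwx,kyz,wxy,wyz,xyz] rk=7
∂1c = {k} + {l} + {y} + {z}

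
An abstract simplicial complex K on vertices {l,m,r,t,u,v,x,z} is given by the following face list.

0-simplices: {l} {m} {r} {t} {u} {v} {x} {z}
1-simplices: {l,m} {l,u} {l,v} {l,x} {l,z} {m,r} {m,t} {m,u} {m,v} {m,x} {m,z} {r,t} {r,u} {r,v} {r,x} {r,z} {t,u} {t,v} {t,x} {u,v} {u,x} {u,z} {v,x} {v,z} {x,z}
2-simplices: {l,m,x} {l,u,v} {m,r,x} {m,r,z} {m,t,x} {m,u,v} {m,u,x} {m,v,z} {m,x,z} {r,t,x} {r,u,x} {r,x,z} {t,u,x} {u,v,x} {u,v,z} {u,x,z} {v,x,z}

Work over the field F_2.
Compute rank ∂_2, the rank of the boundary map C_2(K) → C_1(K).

rank∂_2=14

n_0=8 n_1=25 n_2=17  [Z2]
∂1: piv[lm,lu,lv,lx,lz,mr,mt] rk=7  ker:mu,mv,mx,mz,rt,ru,rv,rx,rz,tu,tv,tx,uv,ux,uz,vx,vz,xz
∂2: piv[lmx,luv,mrx,mrz,mtx,muv,mux,mvz,mxz,rtx,rux,tux,uvx,uvz] rk=14  ker:rxz,uxz,vxz
rk∂_2=14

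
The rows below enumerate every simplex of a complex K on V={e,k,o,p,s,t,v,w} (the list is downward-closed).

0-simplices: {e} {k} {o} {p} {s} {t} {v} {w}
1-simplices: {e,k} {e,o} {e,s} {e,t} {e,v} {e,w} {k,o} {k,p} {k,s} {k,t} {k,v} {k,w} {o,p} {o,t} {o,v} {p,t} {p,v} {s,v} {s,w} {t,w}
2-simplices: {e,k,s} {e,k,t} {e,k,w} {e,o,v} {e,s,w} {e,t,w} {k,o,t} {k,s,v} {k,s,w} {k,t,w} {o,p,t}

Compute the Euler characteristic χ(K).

n_0=8 n_1=20 n_2=11
χ=+8−20+11=-1

χ(K)=-1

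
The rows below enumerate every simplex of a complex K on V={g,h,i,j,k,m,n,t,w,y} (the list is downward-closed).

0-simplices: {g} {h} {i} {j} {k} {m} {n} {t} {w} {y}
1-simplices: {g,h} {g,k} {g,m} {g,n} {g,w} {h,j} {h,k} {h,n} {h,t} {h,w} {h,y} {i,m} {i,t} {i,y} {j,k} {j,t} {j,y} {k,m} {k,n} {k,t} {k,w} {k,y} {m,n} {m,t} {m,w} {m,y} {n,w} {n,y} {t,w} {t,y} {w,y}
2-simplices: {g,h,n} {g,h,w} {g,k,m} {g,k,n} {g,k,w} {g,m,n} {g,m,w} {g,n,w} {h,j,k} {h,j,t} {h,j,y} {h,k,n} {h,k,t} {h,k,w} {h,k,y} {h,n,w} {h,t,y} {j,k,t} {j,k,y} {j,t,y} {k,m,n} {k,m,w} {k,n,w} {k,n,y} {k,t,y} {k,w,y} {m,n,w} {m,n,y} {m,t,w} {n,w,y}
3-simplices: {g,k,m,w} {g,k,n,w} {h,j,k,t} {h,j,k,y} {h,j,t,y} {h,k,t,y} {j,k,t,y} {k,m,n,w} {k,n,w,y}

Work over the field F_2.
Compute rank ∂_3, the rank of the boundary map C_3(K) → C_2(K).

n_0=10 n_1=31 n_2=30 n_3=9  [Z2]
∂1: piv[gh,gk,gm,gn,gw,hj,ht,hy,im] rk=9  ker:hk,hn,hw,it,iy,jk,jt,jy,km,kn,kt,kw,ky,mn,mt,mw,my,nw,ny,tw,ty,wy
∂2: piv[ghn,ghw,gkm,gkn,gkw,gmn,gmw,gnw,hjk,hjt,hjy,hkn,hkt,hky,hty,kny,kwy,mny,mtw] rk=19  ker:hkw,hnw,jkt,jky,jty,kmn,kmw,knw,kty,mnw,nwy
∂3: piv[gkmw,gknw,hjkt,hjky,hjty,hkty,kmnw,knwy] rk=8  ker:jkty
rk∂_3=8

rank∂_3=8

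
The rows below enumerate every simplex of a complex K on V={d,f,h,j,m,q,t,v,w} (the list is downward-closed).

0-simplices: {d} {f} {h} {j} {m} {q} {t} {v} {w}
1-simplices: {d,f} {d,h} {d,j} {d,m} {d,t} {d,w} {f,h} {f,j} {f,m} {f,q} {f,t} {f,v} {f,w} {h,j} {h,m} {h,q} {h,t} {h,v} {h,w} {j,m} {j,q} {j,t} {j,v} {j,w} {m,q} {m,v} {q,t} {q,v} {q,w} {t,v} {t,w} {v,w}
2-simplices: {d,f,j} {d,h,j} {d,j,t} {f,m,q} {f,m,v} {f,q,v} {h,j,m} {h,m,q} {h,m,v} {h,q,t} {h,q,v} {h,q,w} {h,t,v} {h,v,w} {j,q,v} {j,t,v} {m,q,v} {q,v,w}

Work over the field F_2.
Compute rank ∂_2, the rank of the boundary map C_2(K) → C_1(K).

rank∂_2=15

n_0=9 n_1=32 n_2=18  [Z2]
∂1: piv[df,dh,dj,dm,dt,dw,fq,fv] rk=8  ker:fh,fj,fm,ft,fw,hj,hm,hq,ht,hv,hw,jm,jq,jt,jv,jw,mq,mv,qt,qv,qw,tv,tw,vw
∂2: piv[dfj,dhj,djt,fmq,fmv,fqv,hjm,hmq,hmv,hqt,hqw,htv,hvw,jqv,jtv] rk=15  ker:hqv,mqv,qvw
rk∂_2=15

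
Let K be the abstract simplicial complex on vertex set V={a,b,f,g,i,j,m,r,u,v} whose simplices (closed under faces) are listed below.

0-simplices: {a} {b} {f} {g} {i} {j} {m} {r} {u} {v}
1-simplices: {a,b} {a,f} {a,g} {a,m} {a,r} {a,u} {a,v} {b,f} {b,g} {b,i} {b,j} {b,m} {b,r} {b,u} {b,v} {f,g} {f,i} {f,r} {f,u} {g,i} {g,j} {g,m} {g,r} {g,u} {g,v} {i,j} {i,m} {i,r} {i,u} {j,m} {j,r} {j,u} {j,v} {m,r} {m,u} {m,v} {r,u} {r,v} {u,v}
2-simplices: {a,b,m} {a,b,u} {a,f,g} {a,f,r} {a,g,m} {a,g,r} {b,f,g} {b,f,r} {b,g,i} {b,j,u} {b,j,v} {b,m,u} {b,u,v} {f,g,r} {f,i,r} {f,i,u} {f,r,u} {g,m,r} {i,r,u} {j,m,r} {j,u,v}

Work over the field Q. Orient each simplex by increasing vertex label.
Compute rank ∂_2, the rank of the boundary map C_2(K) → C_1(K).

rank∂_2=18

n_0=10 n_1=39 n_2=21  [Q]
∂1: piv[ab,af,ag,am,ar,au,av,bi,bj] rk=9  ker:bf,bg,bm,br,bu,bv,fg,fi,fr,fu,gi,gj,gm,gr,gu,gv,ij,im,ir,iu,jm,jr,ju,jv,mr,mu,mv,ru,rv,uv
∂2: piv[abm,abu,afg,afr,agm,agr,bfg,bfr,bgi,bju,bjv,bmu,buv,fir,fiu,fru,gmr,jmr] rk=18  ker:fgr,iru,juv
rk∂_2=18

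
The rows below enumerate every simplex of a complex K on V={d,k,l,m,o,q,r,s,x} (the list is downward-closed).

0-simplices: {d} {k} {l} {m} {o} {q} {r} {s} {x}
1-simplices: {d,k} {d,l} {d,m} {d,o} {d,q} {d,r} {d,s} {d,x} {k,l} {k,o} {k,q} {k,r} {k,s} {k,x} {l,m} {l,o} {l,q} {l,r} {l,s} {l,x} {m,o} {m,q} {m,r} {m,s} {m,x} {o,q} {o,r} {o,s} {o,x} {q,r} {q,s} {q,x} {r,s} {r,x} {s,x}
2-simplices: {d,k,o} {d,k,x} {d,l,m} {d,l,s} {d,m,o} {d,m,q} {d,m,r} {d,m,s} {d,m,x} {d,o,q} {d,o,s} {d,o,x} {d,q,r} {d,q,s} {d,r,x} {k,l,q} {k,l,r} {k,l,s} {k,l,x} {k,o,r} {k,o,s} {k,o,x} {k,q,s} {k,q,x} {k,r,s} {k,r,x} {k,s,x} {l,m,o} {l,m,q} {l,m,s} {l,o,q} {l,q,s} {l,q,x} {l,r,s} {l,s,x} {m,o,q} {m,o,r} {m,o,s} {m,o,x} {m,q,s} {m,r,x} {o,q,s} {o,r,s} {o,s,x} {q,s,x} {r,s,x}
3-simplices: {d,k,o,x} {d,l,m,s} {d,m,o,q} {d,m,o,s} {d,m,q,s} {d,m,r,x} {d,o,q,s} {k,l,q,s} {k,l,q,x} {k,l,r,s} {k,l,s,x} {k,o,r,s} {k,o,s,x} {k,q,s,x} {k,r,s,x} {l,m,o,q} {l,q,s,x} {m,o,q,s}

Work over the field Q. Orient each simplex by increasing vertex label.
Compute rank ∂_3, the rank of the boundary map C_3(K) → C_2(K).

n_0=9 n_1=35 n_2=46 n_3=18  [Q]
∂1: piv[dk,dl,dm,do,dq,dr,ds,dx] rk=8  ker:kl,ko,kq,kr,ks,kx,lm,lo,lq,lr,ls,lx,mo,mq,mr,ms,mx,oq,or,os,ox,qr,qs,qx,rs,rx,sx
∂2: piv[dko,dkx,dlm,dls,dmo,dmq,dmr,dms,dmx,doq,dos,dox,dqr,dqs,drx,klq,klr,kls,klx,kor,kos,kqs,kqx,krs,krx,ksx,lmo] rk=27  ker:kox,lmq,lms,loq,lqs,lqx,lrs,lsx,moq,mor,mos,mox,mqs,mrx,oqs,ors,osx,qsx,rsx
∂3: piv[dkox,dlms,dmoq,dmos,dmqs,dmrx,doqs,klqs,klqx,klrs,klsx,kors,kosx,kqsx,krsx,lmoq] rk=16  ker:lqsx,moqs
rk∂_3=16

rank∂_3=16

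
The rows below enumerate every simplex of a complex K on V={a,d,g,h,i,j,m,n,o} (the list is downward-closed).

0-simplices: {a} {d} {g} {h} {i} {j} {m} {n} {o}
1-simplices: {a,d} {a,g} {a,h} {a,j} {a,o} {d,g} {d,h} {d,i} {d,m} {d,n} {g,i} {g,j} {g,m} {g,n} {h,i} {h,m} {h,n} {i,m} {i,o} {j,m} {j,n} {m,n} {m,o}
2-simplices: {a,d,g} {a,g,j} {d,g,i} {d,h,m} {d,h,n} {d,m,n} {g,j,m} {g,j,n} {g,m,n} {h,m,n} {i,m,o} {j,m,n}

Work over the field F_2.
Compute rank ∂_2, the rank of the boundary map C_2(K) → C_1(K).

n_0=9 n_1=23 n_2=12  [Z2]
∂1: piv[ad,ag,ah,aj,ao,di,dm,dn] rk=8  ker:dg,dh,gi,gj,gm,gn,hi,hm,hn,im,io,jm,jn,mn,mo
∂2: piv[adg,agj,dgi,dhm,dhn,dmn,gjm,gjn,gmn,imo] rk=10  ker:hmn,jmn
rk∂_2=10

rank∂_2=10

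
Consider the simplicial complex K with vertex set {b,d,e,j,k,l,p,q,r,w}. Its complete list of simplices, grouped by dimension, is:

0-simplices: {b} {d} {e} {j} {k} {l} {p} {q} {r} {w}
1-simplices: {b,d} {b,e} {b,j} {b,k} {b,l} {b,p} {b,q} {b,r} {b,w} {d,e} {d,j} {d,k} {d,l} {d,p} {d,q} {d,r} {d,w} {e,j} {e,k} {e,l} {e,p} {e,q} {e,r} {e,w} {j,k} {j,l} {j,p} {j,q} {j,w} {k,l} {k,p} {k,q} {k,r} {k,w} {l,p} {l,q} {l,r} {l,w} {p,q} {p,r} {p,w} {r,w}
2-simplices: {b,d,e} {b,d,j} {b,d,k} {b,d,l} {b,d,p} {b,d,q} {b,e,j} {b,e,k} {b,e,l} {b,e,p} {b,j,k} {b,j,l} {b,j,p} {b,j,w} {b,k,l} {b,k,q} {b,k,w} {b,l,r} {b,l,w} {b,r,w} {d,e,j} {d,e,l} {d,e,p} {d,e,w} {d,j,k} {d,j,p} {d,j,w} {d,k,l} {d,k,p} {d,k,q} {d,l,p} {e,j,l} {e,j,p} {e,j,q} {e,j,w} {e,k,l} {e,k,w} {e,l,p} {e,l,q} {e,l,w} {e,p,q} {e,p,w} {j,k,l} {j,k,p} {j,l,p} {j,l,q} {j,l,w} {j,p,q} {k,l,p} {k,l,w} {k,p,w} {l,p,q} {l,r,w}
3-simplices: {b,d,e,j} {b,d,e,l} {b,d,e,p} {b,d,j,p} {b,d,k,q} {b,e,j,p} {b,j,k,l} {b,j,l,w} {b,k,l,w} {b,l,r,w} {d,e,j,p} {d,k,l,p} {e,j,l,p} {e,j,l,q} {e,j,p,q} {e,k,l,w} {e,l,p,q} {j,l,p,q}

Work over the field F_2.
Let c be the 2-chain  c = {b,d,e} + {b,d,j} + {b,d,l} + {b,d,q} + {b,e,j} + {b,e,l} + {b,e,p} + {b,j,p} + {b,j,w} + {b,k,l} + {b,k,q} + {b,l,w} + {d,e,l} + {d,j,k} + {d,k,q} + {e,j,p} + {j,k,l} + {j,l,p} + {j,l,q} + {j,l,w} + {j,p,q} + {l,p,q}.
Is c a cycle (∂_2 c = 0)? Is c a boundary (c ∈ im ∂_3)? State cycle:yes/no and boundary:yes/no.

n_0=10 n_1=42 n_2=53 n_3=18  [Z2]
∂1: piv[bd,be,bj,bk,bl,bp,bq,br,bw] rk=9  ker:de,dj,dk,dl,dp,dq,dr,dw,ej,ek,el,ep,eq,er,ew,jk,jl,jp,jq,jw,kl,kp,kq,kr,kw,lp,lq,lr,lw,pq,pr,pw,rw
∂2: piv[bde,bdj,bdk,bdl,bdp,bdq,bej,bek,bel,bep,bjk,bjl,bjp,bjw,bkl,bkq,bkw,blr,blw,brw,dew,djw,dkp,dlp,ejq,elq,epq,epw] rk=28  ker:dej,del,dep,djk,djp,dkl,dkq,ejl,ejp,ejw,ekl,ekw,elp,elw,jkl,jkp,jlp,jlq,jlw,jpq,klp,klw,kpw,lpq,lrw
∂3: piv[bdej,bdel,bdep,bdjp,bdkq,bejp,bjkl,bjlw,bklw,blrw,dklp,ejlp,ejlq,ejpq,eklw,elpq] rk=16  ker:dejp,jlpq
∂2c = 0
c vs im∂3: residual ≠ 0 ⇒ not boundary

cycle:yes boundary:no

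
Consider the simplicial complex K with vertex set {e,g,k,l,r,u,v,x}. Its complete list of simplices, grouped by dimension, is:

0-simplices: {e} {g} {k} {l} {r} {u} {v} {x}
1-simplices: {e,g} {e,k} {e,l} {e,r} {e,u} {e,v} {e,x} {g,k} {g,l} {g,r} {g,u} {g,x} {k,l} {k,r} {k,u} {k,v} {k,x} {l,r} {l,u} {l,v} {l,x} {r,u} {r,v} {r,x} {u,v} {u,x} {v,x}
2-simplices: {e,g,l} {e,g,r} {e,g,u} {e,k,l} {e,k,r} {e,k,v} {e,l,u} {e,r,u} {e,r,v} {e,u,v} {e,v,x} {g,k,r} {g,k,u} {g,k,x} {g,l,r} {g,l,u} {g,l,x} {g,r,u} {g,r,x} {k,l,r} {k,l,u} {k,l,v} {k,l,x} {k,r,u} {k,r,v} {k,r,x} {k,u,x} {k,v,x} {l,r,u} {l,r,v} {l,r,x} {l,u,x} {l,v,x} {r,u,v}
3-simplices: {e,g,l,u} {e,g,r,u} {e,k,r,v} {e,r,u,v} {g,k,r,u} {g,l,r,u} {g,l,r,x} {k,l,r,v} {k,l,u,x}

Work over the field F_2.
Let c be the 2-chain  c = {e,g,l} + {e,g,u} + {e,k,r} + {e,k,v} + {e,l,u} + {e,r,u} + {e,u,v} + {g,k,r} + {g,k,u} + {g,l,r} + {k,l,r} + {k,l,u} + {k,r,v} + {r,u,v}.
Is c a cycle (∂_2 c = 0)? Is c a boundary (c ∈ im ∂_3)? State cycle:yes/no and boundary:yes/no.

cycle:yes boundary:no

n_0=8 n_1=27 n_2=34 n_3=9  [Z2]
∂1: piv[eg,ek,el,er,eu,ev,ex] rk=7  ker:gk,gl,gr,gu,gx,kl,kr,ku,kv,kx,lr,lu,lv,lx,ru,rv,rx,uv,ux,vx
∂2: piv[egl,egr,egu,ekl,ekr,ekv,elu,eru,erv,euv,evx,gkr,gku,gkx,glr,glx,grx,klv,kux,kvx] rk=20  ker:glu,gru,klr,klu,klx,kru,krv,krx,lru,lrv,lrx,lux,lvx,ruv
∂3: piv[eglu,egru,ekrv,eruv,gkru,glru,glrx,klrv,klux] rk=9
∂2c = 0
c vs im∂3: residual ≠ 0 ⇒ not boundary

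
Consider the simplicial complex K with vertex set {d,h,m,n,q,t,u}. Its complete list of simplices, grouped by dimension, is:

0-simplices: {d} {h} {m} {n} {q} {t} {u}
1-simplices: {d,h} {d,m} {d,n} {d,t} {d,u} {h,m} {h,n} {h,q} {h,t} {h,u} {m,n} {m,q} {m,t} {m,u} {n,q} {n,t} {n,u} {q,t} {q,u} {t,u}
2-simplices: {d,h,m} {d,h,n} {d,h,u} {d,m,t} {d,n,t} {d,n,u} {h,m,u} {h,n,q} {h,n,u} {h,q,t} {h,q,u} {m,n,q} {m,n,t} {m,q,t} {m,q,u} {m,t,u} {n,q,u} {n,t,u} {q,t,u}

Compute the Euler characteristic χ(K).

χ(K)=6

n_0=7 n_1=20 n_2=19
χ=+7−20+19=6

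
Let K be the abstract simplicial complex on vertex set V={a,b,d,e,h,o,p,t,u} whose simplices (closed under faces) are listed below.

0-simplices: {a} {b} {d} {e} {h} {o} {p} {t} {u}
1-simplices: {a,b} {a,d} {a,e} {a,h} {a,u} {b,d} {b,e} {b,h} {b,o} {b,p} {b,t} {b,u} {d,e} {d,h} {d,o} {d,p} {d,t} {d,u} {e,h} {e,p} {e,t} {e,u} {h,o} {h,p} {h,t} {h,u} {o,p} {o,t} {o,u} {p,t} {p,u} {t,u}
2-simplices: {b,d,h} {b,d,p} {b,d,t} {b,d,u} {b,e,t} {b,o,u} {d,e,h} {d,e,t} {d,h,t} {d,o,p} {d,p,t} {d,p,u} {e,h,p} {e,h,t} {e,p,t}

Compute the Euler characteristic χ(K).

n_0=9 n_1=32 n_2=15
χ=+9−32+15=-8

χ(K)=-8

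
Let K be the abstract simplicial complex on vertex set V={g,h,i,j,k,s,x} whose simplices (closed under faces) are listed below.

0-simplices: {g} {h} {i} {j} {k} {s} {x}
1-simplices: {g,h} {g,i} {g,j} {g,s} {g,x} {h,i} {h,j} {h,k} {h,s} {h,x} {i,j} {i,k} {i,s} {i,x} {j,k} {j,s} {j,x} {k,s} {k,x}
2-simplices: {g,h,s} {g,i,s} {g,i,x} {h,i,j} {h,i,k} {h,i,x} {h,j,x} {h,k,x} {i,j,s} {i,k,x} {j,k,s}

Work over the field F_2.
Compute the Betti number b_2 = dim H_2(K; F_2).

n_0=7 n_1=19 n_2=11  [Z2]
∂1: piv[gh,gi,gj,gs,gx,hk] rk=6  ker:hi,hj,hs,hx,ij,ik,is,ix,jk,js,jx,ks,kx
∂2: piv[ghs,gis,gix,hij,hik,hix,hjx,hkx,ijs,jks] rk=10  ker:ikx
b_2=(11−10)−0=1

b_2=1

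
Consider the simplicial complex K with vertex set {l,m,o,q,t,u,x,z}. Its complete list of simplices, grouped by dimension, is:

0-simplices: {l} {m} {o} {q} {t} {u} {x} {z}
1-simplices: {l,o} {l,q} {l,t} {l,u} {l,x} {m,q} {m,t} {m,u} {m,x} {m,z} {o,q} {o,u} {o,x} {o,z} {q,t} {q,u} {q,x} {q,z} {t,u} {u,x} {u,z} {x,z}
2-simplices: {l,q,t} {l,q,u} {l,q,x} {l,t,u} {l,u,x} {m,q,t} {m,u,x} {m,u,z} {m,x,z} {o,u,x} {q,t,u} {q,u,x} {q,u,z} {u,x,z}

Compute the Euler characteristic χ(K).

χ(K)=0

n_0=8 n_1=22 n_2=14
χ=+8−22+14=0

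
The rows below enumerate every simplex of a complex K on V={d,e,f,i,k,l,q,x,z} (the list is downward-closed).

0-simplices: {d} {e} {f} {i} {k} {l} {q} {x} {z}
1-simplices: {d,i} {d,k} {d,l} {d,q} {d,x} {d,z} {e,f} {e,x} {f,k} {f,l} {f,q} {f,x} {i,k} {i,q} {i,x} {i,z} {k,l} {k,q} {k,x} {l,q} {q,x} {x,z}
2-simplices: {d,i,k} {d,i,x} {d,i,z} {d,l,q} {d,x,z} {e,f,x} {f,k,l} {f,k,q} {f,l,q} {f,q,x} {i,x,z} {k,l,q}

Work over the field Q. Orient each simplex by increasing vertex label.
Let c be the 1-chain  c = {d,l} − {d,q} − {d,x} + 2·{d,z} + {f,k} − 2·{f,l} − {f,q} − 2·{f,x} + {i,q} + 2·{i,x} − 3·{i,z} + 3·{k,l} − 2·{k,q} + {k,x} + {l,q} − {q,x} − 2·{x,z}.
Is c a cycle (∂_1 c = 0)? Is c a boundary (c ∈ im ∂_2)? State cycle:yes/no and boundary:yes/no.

cycle:no boundary:no

n_0=9 n_1=22 n_2=12  [Q]
∂1: piv[di,dk,dl,dq,dx,dz,ef,ex] rk=8  ker:fk,fl,fq,fx,ik,iq,ix,iz,kl,kq,kx,lq,qx,xz
∂2: piv[dik,dix,diz,dlq,dxz,efx,fkl,fkq,flq,fqx] rk=10  ker:ixz,klq
∂1c = −{d} + 4·{f} − {k} + {l} − {q} + {x} − 3·{z}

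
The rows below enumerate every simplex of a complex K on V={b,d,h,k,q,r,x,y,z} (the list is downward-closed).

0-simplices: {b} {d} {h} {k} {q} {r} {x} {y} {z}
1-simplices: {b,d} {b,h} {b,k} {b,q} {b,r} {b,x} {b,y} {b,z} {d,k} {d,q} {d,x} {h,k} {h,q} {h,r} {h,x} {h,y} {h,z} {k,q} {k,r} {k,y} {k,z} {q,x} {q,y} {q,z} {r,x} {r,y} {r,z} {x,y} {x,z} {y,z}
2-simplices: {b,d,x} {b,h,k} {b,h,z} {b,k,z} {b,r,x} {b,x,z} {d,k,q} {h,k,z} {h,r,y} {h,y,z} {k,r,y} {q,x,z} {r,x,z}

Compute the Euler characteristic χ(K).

χ(K)=-8

n_0=9 n_1=30 n_2=13
χ=+9−30+13=-8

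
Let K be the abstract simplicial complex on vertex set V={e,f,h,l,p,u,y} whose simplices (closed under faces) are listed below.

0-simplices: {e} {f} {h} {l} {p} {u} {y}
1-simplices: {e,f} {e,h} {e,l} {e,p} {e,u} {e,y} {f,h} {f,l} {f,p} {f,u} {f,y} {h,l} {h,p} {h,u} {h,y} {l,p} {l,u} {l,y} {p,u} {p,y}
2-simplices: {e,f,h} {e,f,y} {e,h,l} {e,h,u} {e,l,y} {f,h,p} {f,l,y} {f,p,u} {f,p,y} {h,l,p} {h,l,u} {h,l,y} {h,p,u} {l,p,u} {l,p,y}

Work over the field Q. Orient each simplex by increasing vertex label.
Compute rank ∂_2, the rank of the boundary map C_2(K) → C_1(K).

n_0=7 n_1=20 n_2=15  [Q]
∂1: piv[ef,eh,el,ep,eu,ey] rk=6  ker:fh,fl,fp,fu,fy,hl,hp,hu,hy,lp,lu,ly,pu,py
∂2: piv[efh,efy,ehl,ehu,ely,fhp,fly,fpu,fpy,hlp,hlu,hly,hpu] rk=13  ker:lpu,lpy
rk∂_2=13

rank∂_2=13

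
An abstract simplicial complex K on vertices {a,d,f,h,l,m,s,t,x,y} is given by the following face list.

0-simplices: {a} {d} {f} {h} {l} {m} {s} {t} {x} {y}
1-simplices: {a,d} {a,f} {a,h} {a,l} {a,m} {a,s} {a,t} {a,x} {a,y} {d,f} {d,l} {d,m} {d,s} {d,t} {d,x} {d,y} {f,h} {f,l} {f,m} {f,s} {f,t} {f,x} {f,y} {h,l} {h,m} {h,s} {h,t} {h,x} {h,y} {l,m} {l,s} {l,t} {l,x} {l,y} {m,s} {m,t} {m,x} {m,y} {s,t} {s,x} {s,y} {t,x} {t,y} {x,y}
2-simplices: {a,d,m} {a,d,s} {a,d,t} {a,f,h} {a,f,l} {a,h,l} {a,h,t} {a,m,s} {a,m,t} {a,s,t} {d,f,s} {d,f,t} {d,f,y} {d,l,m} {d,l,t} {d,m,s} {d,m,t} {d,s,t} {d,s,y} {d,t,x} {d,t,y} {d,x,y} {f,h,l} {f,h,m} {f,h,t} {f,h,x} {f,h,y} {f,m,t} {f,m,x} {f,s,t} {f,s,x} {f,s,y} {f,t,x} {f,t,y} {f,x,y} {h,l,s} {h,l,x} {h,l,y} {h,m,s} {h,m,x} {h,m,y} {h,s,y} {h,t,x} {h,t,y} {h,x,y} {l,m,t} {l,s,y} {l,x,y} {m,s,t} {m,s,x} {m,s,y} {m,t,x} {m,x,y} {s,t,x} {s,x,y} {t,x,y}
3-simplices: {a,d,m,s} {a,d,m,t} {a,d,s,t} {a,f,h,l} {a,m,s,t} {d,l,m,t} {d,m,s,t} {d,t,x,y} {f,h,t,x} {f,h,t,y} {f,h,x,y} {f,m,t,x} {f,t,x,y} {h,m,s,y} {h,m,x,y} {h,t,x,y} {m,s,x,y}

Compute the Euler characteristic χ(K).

n_0=10 n_1=44 n_2=56 n_3=17
χ=+10−44+56−17=5

χ(K)=5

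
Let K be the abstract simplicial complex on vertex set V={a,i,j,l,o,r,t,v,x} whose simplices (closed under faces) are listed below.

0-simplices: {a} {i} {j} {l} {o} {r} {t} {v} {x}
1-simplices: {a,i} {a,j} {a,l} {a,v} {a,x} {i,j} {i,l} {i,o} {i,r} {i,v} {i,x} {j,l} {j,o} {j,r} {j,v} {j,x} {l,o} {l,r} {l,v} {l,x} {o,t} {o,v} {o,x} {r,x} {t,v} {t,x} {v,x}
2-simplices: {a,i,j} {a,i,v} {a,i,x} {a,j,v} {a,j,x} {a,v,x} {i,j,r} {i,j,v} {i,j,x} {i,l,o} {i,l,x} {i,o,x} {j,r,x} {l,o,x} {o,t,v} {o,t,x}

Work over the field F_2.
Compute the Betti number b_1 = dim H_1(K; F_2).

b_1=6

n_0=9 n_1=27 n_2=16  [Z2]
∂1: piv[ai,aj,al,av,ax,io,ir,ot] rk=8  ker:ij,il,iv,ix,jl,jo,jr,jv,jx,lo,lr,lv,lx,ov,ox,rx,tv,tx,vx
∂2: piv[aij,aiv,aix,ajv,ajx,avx,ijr,ilo,ilx,iox,jrx,otv,otx] rk=13  ker:ijv,ijx,lox
b_1=(27−8)−13=6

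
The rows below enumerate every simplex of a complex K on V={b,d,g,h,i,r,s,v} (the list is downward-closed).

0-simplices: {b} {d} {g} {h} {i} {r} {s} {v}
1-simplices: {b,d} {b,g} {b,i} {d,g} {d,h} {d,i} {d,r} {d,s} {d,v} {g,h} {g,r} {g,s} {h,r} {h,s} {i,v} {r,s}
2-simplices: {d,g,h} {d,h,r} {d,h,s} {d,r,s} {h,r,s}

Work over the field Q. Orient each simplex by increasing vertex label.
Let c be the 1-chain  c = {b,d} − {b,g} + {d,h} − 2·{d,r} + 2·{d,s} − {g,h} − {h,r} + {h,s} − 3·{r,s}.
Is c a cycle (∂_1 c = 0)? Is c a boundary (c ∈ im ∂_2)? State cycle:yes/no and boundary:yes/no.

n_0=8 n_1=16 n_2=5  [Q]
∂1: piv[bd,bg,bi,dh,dr,ds,dv] rk=7  ker:dg,di,gh,gr,gs,hr,hs,iv,rs
∂2: piv[dgh,dhr,dhs,drs] rk=4  ker:hrs
∂1c = 0
c vs im∂2: residual ≠ 0 ⇒ not boundary

cycle:yes boundary:no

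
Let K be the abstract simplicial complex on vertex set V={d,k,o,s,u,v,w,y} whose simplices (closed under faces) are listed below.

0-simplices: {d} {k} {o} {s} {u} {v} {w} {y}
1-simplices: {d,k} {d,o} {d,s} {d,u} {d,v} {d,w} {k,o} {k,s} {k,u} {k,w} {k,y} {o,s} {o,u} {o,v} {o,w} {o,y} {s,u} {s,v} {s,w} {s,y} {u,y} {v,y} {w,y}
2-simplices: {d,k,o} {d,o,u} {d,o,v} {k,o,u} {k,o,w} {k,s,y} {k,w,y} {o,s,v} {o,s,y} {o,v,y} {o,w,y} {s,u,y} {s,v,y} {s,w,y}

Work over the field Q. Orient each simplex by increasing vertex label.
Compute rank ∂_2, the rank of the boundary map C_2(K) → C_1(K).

n_0=8 n_1=23 n_2=14  [Q]
∂1: piv[dk,do,ds,du,dv,dw,ky] rk=7  ker:ko,ks,ku,kw,os,ou,ov,ow,oy,su,sv,sw,sy,uy,vy,wy
∂2: piv[dko,dou,dov,kou,kow,ksy,kwy,osv,osy,ovy,owy,suy,swy] rk=13  ker:svy
rk∂_2=13

rank∂_2=13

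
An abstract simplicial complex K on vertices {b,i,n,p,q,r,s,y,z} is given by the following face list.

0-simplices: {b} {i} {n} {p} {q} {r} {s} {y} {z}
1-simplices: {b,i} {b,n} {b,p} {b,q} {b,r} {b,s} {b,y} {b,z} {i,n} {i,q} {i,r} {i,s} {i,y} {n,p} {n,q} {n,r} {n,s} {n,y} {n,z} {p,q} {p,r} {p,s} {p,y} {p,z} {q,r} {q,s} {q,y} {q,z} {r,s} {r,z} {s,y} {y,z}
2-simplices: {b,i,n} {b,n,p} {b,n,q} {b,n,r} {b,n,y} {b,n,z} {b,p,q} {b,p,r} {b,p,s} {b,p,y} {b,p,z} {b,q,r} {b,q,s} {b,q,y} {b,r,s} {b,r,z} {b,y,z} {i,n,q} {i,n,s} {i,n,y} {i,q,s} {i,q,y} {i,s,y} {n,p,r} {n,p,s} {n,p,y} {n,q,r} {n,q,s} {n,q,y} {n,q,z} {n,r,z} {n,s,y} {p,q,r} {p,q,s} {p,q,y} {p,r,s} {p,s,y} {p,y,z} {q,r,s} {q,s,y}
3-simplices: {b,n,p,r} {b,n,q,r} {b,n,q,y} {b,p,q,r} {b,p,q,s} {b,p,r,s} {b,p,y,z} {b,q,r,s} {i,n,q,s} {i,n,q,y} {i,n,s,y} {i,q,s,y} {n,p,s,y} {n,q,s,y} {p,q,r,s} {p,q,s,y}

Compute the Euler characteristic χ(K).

n_0=9 n_1=32 n_2=40 n_3=16
χ=+9−32+40−16=1

χ(K)=1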